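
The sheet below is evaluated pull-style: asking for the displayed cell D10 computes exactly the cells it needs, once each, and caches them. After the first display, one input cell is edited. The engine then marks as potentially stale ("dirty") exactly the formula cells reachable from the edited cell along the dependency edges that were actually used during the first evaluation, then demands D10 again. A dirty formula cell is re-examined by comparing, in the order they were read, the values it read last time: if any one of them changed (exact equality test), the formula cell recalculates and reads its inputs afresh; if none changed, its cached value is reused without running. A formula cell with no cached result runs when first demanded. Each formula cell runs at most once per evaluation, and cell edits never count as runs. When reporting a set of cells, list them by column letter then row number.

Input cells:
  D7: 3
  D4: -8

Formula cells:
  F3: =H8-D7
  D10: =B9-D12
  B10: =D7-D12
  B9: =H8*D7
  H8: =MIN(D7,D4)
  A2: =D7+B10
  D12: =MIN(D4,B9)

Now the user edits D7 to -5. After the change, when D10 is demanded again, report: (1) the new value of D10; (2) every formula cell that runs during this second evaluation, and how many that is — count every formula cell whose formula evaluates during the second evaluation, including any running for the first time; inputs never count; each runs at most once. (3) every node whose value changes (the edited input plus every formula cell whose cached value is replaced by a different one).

First demand of the output computes:
  H8 = MIN(3, -8) = -8
  B9 = -8 * 3 = -24
  D12 = MIN(-8, -24) = -24
  D10 = -24 - -24 = 0

After the edit, cleaning proceeds:
  H8: a read changed (D7 3->-5) — executes, giving -8 — identical to its old value.
  B9: a read changed (D7 3->-5) — executes, giving 40.
  D12: a read changed (B9 -24->40) — executes, giving -8.
  D10: a read changed (B9 -24->40; D12 -24->-8) — executes, giving 48.

Demanding D10 again yields 48.
4 formula cells run: B9, D10, D12, H8.
The nodes whose values change: B9, D7, D10, D12.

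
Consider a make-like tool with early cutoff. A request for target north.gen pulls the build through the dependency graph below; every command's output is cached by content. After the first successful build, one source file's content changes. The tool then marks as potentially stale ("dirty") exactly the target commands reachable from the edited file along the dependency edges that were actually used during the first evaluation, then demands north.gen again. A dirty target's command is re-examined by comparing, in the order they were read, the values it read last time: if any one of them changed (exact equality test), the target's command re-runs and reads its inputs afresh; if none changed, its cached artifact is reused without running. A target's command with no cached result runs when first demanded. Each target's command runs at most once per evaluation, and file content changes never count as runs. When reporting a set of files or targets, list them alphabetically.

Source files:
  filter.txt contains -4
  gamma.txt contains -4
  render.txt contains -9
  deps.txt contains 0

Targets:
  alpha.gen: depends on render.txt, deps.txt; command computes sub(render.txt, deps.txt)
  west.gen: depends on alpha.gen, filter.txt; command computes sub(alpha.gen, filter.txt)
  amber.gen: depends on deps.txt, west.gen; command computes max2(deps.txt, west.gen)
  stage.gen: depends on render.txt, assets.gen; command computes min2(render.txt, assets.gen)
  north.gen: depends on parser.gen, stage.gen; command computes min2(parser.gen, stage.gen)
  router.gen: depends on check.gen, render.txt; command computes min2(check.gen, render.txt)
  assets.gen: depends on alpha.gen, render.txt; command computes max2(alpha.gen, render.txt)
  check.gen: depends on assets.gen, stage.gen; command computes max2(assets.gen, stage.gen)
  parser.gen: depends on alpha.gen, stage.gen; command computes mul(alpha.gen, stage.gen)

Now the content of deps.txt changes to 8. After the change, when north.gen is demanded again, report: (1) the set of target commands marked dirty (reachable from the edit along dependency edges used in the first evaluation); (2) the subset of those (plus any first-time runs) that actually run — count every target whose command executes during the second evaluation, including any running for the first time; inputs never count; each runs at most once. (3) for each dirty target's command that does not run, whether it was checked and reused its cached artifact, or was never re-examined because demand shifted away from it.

The edit dirties: alpha.gen, assets.gen, north.gen, parser.gen, stage.gen.
4 target commands run: alpha.gen, assets.gen, north.gen, parser.gen.
Cache hits after checking: stage.gen.
Note where the cutoff bites: stage.gen is checked, finds nothing changed, and keeps its cache.

First demand of the output computes:
  alpha.gen = sub(-9, 0) = -9
  assets.gen = max2(-9, -9) = -9
  stage.gen = min2(-9, -9) = -9
  parser.gen = mul(-9, -9) = 81
  north.gen = min2(81, -9) = -9

After the edit, cleaning proceeds:
  alpha.gen: a read changed (deps.txt 0->8) — executes, giving -17.
  assets.gen: a read changed (alpha.gen -9->-17) — executes, giving -9 — identical to its old value.
  stage.gen: dirty, but its reads are unchanged (render.txt unchanged, assets.gen unchanged); cached -9 stands.
  parser.gen: a read changed (alpha.gen -9->-17) — executes, giving 153.
  north.gen: a read changed (parser.gen 81->153) — executes, giving -9 — identical to its old value.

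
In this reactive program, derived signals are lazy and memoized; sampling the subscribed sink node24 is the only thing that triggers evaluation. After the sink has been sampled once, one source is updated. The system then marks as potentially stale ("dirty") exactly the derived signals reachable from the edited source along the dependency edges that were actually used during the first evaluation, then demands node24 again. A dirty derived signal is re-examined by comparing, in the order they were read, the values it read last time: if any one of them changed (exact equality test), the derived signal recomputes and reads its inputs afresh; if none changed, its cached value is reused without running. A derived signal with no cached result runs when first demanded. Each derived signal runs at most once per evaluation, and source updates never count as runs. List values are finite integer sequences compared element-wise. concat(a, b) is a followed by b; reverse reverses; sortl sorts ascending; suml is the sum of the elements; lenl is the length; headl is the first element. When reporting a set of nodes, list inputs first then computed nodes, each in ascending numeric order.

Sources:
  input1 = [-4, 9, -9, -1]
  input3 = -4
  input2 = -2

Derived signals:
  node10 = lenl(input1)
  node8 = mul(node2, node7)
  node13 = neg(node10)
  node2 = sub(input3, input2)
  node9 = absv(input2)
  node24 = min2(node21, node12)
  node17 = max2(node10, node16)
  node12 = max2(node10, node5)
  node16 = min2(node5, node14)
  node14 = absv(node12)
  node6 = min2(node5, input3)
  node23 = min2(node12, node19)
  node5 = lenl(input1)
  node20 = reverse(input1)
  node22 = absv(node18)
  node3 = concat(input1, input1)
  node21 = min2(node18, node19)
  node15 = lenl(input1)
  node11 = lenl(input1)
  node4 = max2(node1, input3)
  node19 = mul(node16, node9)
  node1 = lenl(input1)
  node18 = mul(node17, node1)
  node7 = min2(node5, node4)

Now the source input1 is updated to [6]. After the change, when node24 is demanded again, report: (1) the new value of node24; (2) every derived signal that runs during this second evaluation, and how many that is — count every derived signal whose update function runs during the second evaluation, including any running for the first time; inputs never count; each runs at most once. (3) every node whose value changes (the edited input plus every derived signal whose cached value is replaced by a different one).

First demand of the output computes:
  node1 = lenl([-4, 9, -9, -1]) = 4
  node5 = lenl([-4, 9, -9, -1]) = 4
  node9 = absv(-2) = 2
  node10 = lenl([-4, 9, -9, -1]) = 4
  node12 = max2(4, 4) = 4
  node14 = absv(4) = 4
  node16 = min2(4, 4) = 4
  node17 = max2(4, 4) = 4
  node18 = mul(4, 4) = 16
  node19 = mul(4, 2) = 8
  node21 = min2(16, 8) = 8
  node24 = min2(8, 4) = 4

After the edit, cleaning proceeds:
  node1: a read changed (input1 [-4, 9, -9, -1]->[6]) — executes, giving 1.
  node5: a read changed (input1 [-4, 9, -9, -1]->[6]) — executes, giving 1.
  node10: a read changed (input1 [-4, 9, -9, -1]->[6]) — executes, giving 1.
  node12: a read changed (node10 4->1; node5 4->1) — executes, giving 1.
  node14: a read changed (node12 4->1) — executes, giving 1.
  node16: a read changed (node5 4->1; node14 4->1) — executes, giving 1.
  node17: a read changed (node10 4->1; node16 4->1) — executes, giving 1.
  node18: a read changed (node17 4->1; node1 4->1) — executes, giving 1.
  node19: a read changed (node16 4->1) — executes, giving 2.
  node21: a read changed (node18 16->1; node19 8->2) — executes, giving 1.
  node24: a read changed (node21 8->1; node12 4->1) — executes, giving 1.

Demanding node24 again yields 1.
11 derived signals run: node1, node5, node10, node12, node14, node16, node17, node18, node19, node21, node24.
The nodes whose values change: input1, node1, node5, node10, node12, node14, node16, node17, node18, node19, node21, node24.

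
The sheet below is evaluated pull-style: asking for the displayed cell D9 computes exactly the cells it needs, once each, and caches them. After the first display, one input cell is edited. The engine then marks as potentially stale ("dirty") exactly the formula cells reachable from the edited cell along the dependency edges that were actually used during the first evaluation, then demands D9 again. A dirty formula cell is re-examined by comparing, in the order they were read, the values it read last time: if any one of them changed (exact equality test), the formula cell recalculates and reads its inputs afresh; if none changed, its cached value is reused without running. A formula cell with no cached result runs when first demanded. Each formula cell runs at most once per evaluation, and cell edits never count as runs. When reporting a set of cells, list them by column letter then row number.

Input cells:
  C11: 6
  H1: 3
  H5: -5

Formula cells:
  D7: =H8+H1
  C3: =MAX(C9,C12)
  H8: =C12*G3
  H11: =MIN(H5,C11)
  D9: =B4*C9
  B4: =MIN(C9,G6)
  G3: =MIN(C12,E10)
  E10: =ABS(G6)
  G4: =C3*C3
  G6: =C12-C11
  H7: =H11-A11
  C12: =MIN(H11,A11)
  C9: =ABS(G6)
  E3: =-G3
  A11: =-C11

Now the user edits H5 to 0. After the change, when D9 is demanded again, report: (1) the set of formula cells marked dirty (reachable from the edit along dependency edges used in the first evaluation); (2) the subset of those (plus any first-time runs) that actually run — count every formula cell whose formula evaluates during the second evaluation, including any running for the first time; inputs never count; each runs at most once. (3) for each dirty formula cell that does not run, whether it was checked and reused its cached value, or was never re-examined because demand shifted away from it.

First demand of the output computes:
  A11 = -(6) = -6
  H11 = MIN(-5, 6) = -5
  C12 = MIN(-5, -6) = -6
  G6 = -6 - 6 = -12
  C9 = ABS(-12) = 12
  B4 = MIN(12, -12) = -12
  D9 = -12 * 12 = -144

After the edit, cleaning proceeds:
  H11: a read changed (H5 -5->0) — executes, giving 0.
  C12: a read changed (H11 -5->0) — executes, giving -6 — identical to its old value.
  G6: dirty, but its reads are unchanged (C12 unchanged, C11 unchanged); cached -12 stands.
  C9: dirty, but its reads are unchanged (G6 unchanged); cached 12 stands.
  B4: dirty, but its reads are unchanged (C9 unchanged, G6 unchanged); cached -12 stands.
  D9: dirty, but its reads are unchanged (B4 unchanged, C9 unchanged); cached -144 stands.

Note the absorption at C12: it re-runs yet its value is the same, leaving the output's value untouched.

The edit dirties: B4, C9, C12, D9, G6, H11.
2 formula cells run: C12, H11.
Cache hits after checking: B4, C9, D9, G6.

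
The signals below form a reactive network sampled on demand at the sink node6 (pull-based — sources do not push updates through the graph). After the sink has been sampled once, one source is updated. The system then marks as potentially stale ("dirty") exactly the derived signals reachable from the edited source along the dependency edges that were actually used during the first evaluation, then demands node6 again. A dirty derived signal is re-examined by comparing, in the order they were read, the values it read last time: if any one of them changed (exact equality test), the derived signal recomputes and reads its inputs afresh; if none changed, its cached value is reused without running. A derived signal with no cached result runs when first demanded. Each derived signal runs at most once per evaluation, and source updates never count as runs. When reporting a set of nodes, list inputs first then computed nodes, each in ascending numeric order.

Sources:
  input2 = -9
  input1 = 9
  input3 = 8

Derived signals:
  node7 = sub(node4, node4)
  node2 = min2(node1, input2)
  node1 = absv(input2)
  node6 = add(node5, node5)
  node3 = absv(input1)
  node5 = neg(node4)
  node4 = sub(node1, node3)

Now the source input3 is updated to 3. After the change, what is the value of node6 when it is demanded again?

node6 now evaluates to 0.
The important point: nothing the output needs ever reads input3, so the edit is invisible to it.

Initial pass — values computed on the first demand:
  node1 = absv(-9) = 9
  node3 = absv(9) = 9
  node4 = sub(9, 9) = 0
  node5 = neg(0) = 0
  node6 = add(0, 0) = 0

Second demand — change propagation:
  no demanded computation ever read input3, so the edit dirties nothing and nothing runs.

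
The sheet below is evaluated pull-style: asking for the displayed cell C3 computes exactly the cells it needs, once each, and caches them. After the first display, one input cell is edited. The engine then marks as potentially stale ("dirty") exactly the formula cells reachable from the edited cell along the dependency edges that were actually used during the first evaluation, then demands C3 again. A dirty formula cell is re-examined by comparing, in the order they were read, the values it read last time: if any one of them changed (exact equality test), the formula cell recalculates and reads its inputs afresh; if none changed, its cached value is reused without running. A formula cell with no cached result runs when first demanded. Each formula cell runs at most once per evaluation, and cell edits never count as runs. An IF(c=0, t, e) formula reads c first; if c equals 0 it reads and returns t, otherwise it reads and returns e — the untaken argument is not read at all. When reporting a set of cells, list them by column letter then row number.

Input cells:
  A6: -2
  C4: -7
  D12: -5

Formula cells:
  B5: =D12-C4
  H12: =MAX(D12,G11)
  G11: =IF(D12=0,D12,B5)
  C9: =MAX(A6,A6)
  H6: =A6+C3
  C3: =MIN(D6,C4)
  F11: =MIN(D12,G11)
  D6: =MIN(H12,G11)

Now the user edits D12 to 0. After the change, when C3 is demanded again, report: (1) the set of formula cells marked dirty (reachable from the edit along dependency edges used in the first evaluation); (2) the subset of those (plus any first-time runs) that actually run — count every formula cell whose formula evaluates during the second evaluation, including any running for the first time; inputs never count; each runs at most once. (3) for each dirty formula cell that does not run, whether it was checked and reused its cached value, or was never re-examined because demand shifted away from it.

The edit dirties: B5, C3, D6, G11, H12.
4 formula cells run: C3, D6, G11, H12.
Unvisited dirty nodes (no longer demanded): B5.
Note the branch switch — demand abandons B5, which is never re-examined.

First demand of the output computes:
  B5 = -5 - -7 = 2
  G11 = IF(D12=0: D12=-5 -> else branch B5) = 2
  H12 = MAX(-5, 2) = 2
  D6 = MIN(2, 2) = 2
  C3 = MIN(2, -7) = -7

After the edit, cleaning proceeds:
  B5: stays stale; no demand reaches it after the flip.
  G11: a read changed (D12 -5->0) — executes, giving 0.
  H12: a read changed (D12 -5->0; G11 2->0) — executes, giving 0.
  D6: a read changed (H12 2->0; G11 2->0) — executes, giving 0.
  C3: a read changed (D6 2->0) — executes, giving -7 — identical to its old value.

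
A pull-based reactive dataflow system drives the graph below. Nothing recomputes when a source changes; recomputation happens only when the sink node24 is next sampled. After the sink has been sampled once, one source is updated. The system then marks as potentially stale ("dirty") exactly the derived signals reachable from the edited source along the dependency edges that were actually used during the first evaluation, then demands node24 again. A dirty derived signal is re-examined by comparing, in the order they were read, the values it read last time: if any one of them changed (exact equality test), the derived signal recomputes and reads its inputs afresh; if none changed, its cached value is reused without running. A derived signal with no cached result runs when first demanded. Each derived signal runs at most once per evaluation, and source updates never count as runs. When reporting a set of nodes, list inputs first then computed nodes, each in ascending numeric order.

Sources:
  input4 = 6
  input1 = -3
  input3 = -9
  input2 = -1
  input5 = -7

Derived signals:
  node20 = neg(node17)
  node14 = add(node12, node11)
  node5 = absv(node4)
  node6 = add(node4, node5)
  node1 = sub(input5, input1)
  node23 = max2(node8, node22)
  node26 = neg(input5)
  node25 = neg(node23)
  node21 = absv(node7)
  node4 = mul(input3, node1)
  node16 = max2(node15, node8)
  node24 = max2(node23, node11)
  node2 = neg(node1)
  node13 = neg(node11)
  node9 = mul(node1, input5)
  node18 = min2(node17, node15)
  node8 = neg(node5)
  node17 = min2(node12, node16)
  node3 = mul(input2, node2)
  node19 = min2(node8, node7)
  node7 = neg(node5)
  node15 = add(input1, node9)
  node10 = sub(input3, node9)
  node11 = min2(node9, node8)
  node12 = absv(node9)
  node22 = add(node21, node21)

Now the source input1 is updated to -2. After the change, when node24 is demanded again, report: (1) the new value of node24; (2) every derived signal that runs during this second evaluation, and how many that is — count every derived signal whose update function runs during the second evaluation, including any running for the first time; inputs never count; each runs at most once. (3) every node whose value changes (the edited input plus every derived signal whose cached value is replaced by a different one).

First evaluation (everything demanded from the output):
  node1 = sub(-7, -3) = -4
  node4 = mul(-9, -4) = 36
  node5 = absv(36) = 36
  node7 = neg(36) = -36
  node8 = neg(36) = -36
  node9 = mul(-4, -7) = 28
  node11 = min2(28, -36) = -36
  node21 = absv(-36) = 36
  node22 = add(36, 36) = 72
  node23 = max2(-36, 72) = 72
  node24 = max2(72, -36) = 72

Propagation after the edit:
  node1: runs — input1 -3->-2; result -5.
  node4: runs — node1 -4->-5; result 45.
  node5: runs — node4 36->45; result 45.
  node7: runs — node5 36->45; result -45.
  node8: runs — node5 36->45; result -45.
  node9: runs — node1 -4->-5; result 35.
  node11: runs — node9 28->35; node8 -36->-45; result -45.
  node21: runs — node7 -36->-45; result 45.
  node22: runs — node21 36->45; node21 36->45; result 90.
  node23: runs — node8 -36->-45; node22 72->90; result 90.
  node24: runs — node23 72->90; node11 -36->-45; result 90.

New value of node24: 90.
Derived signals that run: node1, node4, node5, node7, node8, node9, node11, node21, node22, node23, node24 — 11 in total.
Values that change: input1, node1, node4, node5, node7, node8, node9, node11, node21, node22, node23, node24.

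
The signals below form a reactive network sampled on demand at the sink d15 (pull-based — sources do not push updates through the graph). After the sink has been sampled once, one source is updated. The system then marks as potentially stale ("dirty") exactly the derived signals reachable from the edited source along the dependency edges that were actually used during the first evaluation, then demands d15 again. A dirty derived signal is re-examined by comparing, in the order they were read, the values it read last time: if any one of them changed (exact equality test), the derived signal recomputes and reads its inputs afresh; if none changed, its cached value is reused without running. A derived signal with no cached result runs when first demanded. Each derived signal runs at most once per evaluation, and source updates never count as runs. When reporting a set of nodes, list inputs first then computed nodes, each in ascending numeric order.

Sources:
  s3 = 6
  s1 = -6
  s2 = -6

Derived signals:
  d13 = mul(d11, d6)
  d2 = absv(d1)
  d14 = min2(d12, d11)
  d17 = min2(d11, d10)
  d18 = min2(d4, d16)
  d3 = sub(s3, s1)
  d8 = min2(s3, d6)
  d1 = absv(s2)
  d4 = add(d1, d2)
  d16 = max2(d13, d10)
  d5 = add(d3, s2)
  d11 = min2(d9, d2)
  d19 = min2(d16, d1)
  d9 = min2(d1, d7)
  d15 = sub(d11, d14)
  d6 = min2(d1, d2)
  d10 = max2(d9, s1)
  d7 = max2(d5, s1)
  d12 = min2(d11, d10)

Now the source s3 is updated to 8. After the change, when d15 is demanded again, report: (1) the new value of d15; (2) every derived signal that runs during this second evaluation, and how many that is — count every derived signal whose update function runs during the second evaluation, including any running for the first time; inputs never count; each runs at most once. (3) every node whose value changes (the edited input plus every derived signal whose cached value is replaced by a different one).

Initial pass — values computed on the first demand:
  d1 = absv(-6) = 6
  d2 = absv(6) = 6
  d3 = sub(6, -6) = 12
  d5 = add(12, -6) = 6
  d7 = max2(6, -6) = 6
  d9 = min2(6, 6) = 6
  d10 = max2(6, -6) = 6
  d11 = min2(6, 6) = 6
  d12 = min2(6, 6) = 6
  d14 = min2(6, 6) = 6
  d15 = sub(6, 6) = 0

Second demand — change propagation:
  d3: re-runs because s3 6->8; new result 14.
  d5: re-runs because d3 12->14; new result 8.
  d7: re-runs because d5 6->8; new result 8.
  d9: re-runs because d7 6->8; new result 6 (unchanged).
  d10: re-examined; everything it read last time is the same (d9 unchanged, s1 unchanged) — cache 6 kept, no run.
  d11: re-examined; everything it read last time is the same (d9 unchanged, d2 unchanged) — cache 6 kept, no run.
  d12: re-examined; everything it read last time is the same (d11 unchanged, d10 unchanged) — cache 6 kept, no run.
  d14: re-examined; everything it read last time is the same (d12 unchanged, d11 unchanged) — cache 6 kept, no run.
  d15: re-examined; everything it read last time is the same (d11 unchanged, d14 unchanged) — cache 0 kept, no run.

The important point: d9 recomputes to an identical value, and the output ends up unchanged.

d15 now evaluates to 0.
Run set: d3, d5, d7, d9 (4 run).
Changed values: s3, d3, d5, d7.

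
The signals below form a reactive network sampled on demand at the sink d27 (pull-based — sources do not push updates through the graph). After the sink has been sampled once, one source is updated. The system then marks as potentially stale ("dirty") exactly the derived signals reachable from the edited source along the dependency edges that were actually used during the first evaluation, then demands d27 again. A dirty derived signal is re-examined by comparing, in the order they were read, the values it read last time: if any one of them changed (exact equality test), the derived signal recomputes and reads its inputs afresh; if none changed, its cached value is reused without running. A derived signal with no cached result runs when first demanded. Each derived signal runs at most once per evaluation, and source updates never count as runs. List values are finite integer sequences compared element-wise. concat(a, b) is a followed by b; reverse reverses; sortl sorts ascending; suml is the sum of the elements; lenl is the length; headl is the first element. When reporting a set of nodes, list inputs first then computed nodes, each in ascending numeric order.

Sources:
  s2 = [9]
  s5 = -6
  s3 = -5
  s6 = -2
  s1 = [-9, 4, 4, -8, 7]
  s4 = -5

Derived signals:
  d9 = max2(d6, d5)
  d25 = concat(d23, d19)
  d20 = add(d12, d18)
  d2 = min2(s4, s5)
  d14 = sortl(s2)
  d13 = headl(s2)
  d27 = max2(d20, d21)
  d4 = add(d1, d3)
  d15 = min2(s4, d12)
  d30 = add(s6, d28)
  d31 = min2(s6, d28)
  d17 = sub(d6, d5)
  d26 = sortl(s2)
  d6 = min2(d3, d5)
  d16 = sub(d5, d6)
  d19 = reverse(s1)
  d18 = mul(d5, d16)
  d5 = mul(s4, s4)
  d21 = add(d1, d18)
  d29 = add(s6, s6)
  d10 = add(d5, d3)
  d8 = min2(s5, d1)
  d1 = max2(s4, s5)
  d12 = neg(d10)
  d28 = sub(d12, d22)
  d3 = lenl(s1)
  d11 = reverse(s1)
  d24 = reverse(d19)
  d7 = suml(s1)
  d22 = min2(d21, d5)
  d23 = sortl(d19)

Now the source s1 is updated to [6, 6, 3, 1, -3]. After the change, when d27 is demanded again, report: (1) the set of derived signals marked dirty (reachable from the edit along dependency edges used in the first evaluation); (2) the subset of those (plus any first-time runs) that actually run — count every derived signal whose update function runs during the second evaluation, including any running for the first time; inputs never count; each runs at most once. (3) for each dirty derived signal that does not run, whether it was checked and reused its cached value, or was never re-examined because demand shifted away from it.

Initial pass — values computed on the first demand:
  d1 = max2(-5, -6) = -5
  d3 = lenl([-9, 4, 4, -8, 7]) = 5
  d5 = mul(-5, -5) = 25
  d6 = min2(5, 25) = 5
  d10 = add(25, 5) = 30
  d12 = neg(30) = -30
  d16 = sub(25, 5) = 20
  d18 = mul(25, 20) = 500
  d20 = add(-30, 500) = 470
  d21 = add(-5, 500) = 495
  d27 = max2(470, 495) = 495

Second demand — change propagation:
  d3: re-runs because s1 [-9, 4, 4, -8, 7]->[6, 6, 3, 1, -3]; new result 5 (unchanged).
  d6: re-examined; everything it read last time is the same (d3 unchanged, d5 unchanged) — cache 5 kept, no run.
  d10: re-examined; everything it read last time is the same (d5 unchanged, d3 unchanged) — cache 30 kept, no run.
  d12: re-examined; everything it read last time is the same (d10 unchanged) — cache -30 kept, no run.
  d16: re-examined; everything it read last time is the same (d5 unchanged, d6 unchanged) — cache 20 kept, no run.
  d18: re-examined; everything it read last time is the same (d5 unchanged, d16 unchanged) — cache 500 kept, no run.
  d20: re-examined; everything it read last time is the same (d12 unchanged, d18 unchanged) — cache 470 kept, no run.
  d21: re-examined; everything it read last time is the same (d1 unchanged, d18 unchanged) — cache 495 kept, no run.
  d27: re-examined; everything it read last time is the same (d20 unchanged, d21 unchanged) — cache 495 kept, no run.

The important point: d3 recomputes to an identical value, and the output ends up unchanged.

Dirty set: d3, d6, d10, d12, d16, d18, d20, d21, d27.
Run set: d3 (1 run).
Re-examined without running (cache reused): d6, d10, d12, d16, d18, d20, d21, d27.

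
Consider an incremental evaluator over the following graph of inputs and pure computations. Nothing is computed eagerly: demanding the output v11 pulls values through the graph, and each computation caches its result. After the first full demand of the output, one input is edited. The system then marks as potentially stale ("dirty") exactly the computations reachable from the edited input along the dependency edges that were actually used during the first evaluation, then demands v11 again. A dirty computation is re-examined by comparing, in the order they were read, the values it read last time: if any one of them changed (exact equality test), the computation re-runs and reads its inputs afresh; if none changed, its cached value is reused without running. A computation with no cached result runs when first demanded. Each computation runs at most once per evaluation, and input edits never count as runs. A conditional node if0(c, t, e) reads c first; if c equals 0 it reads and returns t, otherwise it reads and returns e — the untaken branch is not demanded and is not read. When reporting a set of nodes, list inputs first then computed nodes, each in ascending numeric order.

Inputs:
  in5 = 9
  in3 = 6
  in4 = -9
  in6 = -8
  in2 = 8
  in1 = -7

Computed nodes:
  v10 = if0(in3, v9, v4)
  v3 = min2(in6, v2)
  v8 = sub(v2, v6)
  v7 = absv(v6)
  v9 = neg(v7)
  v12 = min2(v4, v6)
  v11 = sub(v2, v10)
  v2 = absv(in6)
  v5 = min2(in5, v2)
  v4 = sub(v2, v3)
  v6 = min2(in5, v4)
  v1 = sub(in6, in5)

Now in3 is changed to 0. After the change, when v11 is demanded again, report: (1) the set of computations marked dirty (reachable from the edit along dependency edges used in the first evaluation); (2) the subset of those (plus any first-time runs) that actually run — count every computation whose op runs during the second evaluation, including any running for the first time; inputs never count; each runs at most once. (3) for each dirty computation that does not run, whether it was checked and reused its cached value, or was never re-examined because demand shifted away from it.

Dirty set: v10, v11.
Run set: v6, v7, v9, v10, v11 (5 run).
All dirty computations ended up running.
The important point: the flipped condition pulls in fresh nodes; v6, v7, v9 run for the first time.

Initial pass — values computed on the first demand:
  v2 = absv(-8) = 8
  v3 = min2(-8, 8) = -8
  v4 = sub(8, -8) = 16
  v10 = if0(in3=6 -> else branch v4) = 16
  v11 = sub(8, 16) = -8

Second demand — change propagation:
  v6: newly demanded (no cache) — executes and yields 9.
  v7: newly demanded (no cache) — executes and yields 9.
  v9: newly demanded (no cache) — executes and yields -9.
  v10: re-runs because in3 6->0; new result -9.
  v11: re-runs because v10 16->-9; new result 17.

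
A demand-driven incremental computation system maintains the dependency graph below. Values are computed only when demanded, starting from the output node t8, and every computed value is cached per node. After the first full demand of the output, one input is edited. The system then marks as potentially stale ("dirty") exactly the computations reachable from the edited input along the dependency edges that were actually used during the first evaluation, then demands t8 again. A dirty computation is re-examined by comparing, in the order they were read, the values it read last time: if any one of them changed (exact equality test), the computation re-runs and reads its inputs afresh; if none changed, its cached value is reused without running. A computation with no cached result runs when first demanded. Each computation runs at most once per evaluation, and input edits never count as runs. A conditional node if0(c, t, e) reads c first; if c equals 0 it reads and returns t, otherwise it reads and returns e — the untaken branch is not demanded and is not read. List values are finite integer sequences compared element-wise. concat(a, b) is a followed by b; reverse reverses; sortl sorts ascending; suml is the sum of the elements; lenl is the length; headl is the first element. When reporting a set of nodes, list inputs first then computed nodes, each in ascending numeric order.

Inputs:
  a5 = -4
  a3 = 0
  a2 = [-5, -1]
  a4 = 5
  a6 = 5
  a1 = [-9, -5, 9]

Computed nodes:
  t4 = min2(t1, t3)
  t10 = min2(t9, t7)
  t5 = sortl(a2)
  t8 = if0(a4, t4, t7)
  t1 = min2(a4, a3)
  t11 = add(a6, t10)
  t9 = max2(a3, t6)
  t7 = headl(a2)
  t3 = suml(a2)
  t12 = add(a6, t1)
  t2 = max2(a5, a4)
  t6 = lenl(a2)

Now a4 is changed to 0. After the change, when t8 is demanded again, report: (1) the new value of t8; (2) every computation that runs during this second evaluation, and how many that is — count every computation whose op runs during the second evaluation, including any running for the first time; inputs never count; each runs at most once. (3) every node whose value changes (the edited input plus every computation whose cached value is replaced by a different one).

New value of t8: -6.
Computations that run: t1, t3, t4, t8 — 4 in total.
Values that change: a4, t8.
Key observation: a condition flipped, so demand reaches new nodes — t1, t3, t4 run for the first time.

First evaluation (everything demanded from the output):
  t7 = headl([-5, -1]) = -5
  t8 = if0(a4=5 -> else branch t7) = -5

Propagation after the edit:
  t1: demanded for the first time — runs, produces 0.
  t3: demanded for the first time — runs, produces -6.
  t4: demanded for the first time — runs, produces -6.
  t8: runs — a4 5->0; result -6.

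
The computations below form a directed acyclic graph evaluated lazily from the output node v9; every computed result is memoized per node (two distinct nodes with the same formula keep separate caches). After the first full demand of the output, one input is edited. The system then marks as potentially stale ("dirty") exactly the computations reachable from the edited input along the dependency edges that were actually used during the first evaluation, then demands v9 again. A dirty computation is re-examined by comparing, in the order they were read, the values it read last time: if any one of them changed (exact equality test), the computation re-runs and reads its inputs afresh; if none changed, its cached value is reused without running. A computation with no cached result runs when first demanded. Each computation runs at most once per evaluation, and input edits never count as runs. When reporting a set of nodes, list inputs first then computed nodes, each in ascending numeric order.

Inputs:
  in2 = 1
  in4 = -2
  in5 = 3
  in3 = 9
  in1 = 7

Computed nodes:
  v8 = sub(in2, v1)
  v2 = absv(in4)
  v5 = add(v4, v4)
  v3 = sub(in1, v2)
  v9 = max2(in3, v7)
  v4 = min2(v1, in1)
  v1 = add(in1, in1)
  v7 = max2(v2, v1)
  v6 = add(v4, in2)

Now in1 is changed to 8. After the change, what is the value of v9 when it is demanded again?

First demand of the output computes:
  v1 = add(7, 7) = 14
  v2 = absv(-2) = 2
  v7 = max2(2, 14) = 14
  v9 = max2(9, 14) = 14

After the edit, cleaning proceeds:
  v1: a read changed (in1 7->8; in1 7->8) — executes, giving 16.
  v7: a read changed (v1 14->16) — executes, giving 16.
  v9: a read changed (v7 14->16) — executes, giving 16.

Demanding v9 again yields 16.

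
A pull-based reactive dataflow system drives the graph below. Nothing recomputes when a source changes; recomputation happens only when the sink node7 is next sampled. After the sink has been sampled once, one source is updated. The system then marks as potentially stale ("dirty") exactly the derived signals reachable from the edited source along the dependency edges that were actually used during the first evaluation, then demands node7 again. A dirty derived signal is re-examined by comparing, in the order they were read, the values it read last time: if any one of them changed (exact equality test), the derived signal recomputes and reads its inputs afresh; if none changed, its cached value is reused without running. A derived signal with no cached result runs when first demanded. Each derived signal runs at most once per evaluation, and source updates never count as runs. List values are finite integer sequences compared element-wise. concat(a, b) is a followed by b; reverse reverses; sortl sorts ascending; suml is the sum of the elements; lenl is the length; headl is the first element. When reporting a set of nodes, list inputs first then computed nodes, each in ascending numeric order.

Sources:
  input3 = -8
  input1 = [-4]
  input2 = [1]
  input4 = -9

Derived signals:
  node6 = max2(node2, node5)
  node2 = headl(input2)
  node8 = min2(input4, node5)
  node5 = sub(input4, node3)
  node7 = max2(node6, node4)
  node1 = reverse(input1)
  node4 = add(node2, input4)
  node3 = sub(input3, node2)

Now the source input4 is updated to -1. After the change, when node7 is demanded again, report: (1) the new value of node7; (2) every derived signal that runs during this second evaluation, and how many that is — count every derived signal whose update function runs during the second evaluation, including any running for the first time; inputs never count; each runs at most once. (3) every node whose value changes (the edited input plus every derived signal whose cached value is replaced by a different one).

First evaluation (everything demanded from the output):
  node2 = headl([1]) = 1
  node3 = sub(-8, 1) = -9
  node4 = add(1, -9) = -8
  node5 = sub(-9, -9) = 0
  node6 = max2(1, 0) = 1
  node7 = max2(1, -8) = 1

Propagation after the edit:
  node4: runs — input4 -9->-1; result 0.
  node5: runs — input4 -9->-1; result 8.
  node6: runs — node5 0->8; result 8.
  node7: runs — node6 1->8; node4 -8->0; result 8.

New value of node7: 8.
Derived signals that run: node4, node5, node6, node7 — 4 in total.
Values that change: input4, node4, node5, node6, node7.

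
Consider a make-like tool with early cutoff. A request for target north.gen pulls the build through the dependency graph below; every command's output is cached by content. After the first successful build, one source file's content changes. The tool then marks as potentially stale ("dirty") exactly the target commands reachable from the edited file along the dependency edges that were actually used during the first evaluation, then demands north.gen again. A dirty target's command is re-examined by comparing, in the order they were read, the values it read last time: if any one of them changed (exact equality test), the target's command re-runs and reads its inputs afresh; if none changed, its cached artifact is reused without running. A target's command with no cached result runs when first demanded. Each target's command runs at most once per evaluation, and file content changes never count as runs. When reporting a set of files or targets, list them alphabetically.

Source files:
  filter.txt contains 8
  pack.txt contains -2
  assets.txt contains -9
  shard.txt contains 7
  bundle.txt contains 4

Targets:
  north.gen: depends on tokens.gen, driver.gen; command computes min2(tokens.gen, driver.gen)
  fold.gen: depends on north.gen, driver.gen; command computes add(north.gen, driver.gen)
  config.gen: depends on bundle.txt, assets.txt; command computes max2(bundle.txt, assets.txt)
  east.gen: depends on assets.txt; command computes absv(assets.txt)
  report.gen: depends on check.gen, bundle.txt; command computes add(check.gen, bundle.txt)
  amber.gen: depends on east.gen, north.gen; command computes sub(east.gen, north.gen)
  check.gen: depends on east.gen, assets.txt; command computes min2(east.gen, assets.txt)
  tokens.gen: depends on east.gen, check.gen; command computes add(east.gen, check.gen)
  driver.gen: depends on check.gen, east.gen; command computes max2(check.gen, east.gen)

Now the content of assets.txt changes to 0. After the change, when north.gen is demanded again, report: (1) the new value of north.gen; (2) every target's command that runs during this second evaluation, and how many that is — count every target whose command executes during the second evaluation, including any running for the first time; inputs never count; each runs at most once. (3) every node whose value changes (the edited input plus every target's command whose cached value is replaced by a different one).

Demanding north.gen again yields 0.
5 target commands run: check.gen, driver.gen, east.gen, north.gen, tokens.gen.
The nodes whose values change: assets.txt, check.gen, driver.gen, east.gen.

First demand of the output computes:
  east.gen = absv(-9) = 9
  check.gen = min2(9, -9) = -9
  driver.gen = max2(-9, 9) = 9
  tokens.gen = add(9, -9) = 0
  north.gen = min2(0, 9) = 0

After the edit, cleaning proceeds:
  east.gen: a read changed (assets.txt -9->0) — executes, giving 0.
  check.gen: a read changed (east.gen 9->0; assets.txt -9->0) — executes, giving 0.
  driver.gen: a read changed (check.gen -9->0; east.gen 9->0) — executes, giving 0.
  tokens.gen: a read changed (east.gen 9->0; check.gen -9->0) — executes, giving 0 — identical to its old value.
  north.gen: a read changed (driver.gen 9->0) — executes, giving 0 — identical to its old value.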